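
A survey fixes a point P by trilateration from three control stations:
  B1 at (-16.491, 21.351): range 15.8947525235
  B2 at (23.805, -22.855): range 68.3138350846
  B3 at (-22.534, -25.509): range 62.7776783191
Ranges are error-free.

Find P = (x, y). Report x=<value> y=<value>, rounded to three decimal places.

eq1: (x + 16.491)² + (y − 21.351)² = 15.8947525235²
eq2: (x − 23.805)² + (y + 22.855)² = 68.3138350846²
eq3: (x + 22.534)² + (y + 25.509)² = 62.7776783191²
eq2−eq3, eq2−eq1 (x²,y² cancel):
  -92.678·x − 5.308·y = 795.204356
  -80.592·x + 88.412·y = 4052.926138
det = -92.678·88.412 − -5.308·-80.592 = -8621.629672
x = (795.204356·88.412 − -5.308·4052.926138) / -8621.629672 = -10.649789
y = (-92.678·4052.926138 − 795.204356·-80.592) / -8621.629672 = 36.133538

x=-10.650 y=36.134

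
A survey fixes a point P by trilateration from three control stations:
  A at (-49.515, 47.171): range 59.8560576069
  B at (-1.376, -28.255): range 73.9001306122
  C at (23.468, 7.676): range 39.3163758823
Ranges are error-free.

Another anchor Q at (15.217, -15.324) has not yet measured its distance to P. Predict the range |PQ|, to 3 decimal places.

60.244

eq1: (x + 49.515)² + (y − 47.171)² = 59.8560576069²
eq2: (x + 1.376)² + (y + 28.255)² = 73.9001306122²
eq3: (x − 23.468)² + (y − 7.676)² = 39.3163758823²
eq2−eq1, eq2−eq3 (x²,y² cancel):
  -96.278·x + 150.852·y = 5755.081737
  49.688·x + 71.862·y = 3724.881491
det = -96.278·71.862 − 150.852·49.688 = -14414.263812
x = (5755.081737·71.862 − 150.852·3724.881491) / -14414.263812 = 10.290788
y = (-96.278·3724.881491 − 5755.081737·49.688) / -14414.263812 = 44.718388
|P − Q| = √((10.290788 − 15.217)² + (44.718388 − -15.324)²) = 60.244136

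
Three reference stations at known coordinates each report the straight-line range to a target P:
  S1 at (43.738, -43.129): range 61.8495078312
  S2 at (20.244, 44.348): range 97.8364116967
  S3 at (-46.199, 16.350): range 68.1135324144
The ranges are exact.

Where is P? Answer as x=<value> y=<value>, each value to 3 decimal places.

x=-18.059 y=-45.679

eq1: (x − 43.738)² + (y + 43.129)² = 61.8495078312²
eq2: (x − 20.244)² + (y − 44.348)² = 97.8364116967²
eq3: (x + 46.199)² + (y − 16.350)² = 68.1135324144²
eq2−eq3, eq2−eq1 (x²,y² cancel):
  -132.886·x − 55.996·y = 4957.615617
  46.988·x − 174.954·y = 7143.160480
det = -132.886·-174.954 − -55.996·46.988 = 25880.077292
x = (4957.615617·-174.954 − -55.996·7143.160480) / 25880.077292 = -18.058921
y = (-132.886·7143.160480 − 4957.615617·46.988) / 25880.077292 = -45.678939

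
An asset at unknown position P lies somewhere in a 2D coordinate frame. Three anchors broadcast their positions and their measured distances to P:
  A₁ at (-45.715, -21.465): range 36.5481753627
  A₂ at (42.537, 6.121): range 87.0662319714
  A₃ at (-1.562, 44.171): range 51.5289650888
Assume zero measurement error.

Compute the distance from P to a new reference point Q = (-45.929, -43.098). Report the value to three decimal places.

58.174

eq1: (x + 45.715)² + (y + 21.465)² = 36.5481753627²
eq2: (x − 42.537)² + (y − 6.121)² = 87.0662319714²
eq3: (x + 1.562)² + (y − 44.171)² = 51.5289650888²
eq1−eq2, eq1−eq3 (x²,y² cancel):
  176.504·x + 55.172·y = -6948.504067
  88.306·x + 131.272·y = -1916.555486
det = 176.504·131.272 − 55.172·88.306 = 18298.014456
x = (-6948.504067·131.272 − 55.172·-1916.555486) / 18298.014456 = -44.070565
y = (176.504·-1916.555486 − -6948.504067·88.306) / 18298.014456 = 15.046162
|P − Q| = √((-44.070565 − -45.929)² + (15.046162 − -43.098)²) = 58.173855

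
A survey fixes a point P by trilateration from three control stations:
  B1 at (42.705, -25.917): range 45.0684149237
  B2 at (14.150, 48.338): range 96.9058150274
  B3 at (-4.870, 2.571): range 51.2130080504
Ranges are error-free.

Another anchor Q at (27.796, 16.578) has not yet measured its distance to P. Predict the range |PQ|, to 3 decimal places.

eq1: (x − 42.705)² + (y + 25.917)² = 45.0684149237²
eq2: (x − 14.150)² + (y − 48.338)² = 96.9058150274²
eq3: (x + 4.870)² + (y − 2.571)² = 51.2130080504²
eq1−eq3, eq1−eq2 (x²,y² cancel):
  -95.150·x + 56.976·y = -3056.691143
  -57.110·x + 148.510·y = -7318.198132
det = -95.150·148.510 − 56.976·-57.110 = -10876.827140
x = (-3056.691143·148.510 − 56.976·-7318.198132) / -10876.827140 = 3.400582
y = (-95.150·-7318.198132 − -3056.691143·-57.110) / -10876.827140 = -47.969772
|P − Q| = √((3.400582 − 27.796)² + (-47.969772 − 16.578)²) = 69.003995

69.004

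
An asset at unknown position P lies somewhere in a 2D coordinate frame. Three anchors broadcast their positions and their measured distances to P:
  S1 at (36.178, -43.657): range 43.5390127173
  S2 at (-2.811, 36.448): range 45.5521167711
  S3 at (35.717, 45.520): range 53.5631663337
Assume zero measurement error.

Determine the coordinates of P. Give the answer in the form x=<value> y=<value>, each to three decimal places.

x=16.888 y=-4.625

eq1: (x − 36.178)² + (y + 43.657)² = 43.5390127173²
eq2: (x + 2.811)² + (y − 36.448)² = 45.5521167711²
eq3: (x − 35.717)² + (y − 45.520)² = 53.5631663337²
eq2−eq3, eq2−eq1 (x²,y² cancel):
  77.056·x + 18.144·y = 1217.398619
  77.978·x − 160.210·y = 2057.772622
det = 77.056·-160.210 − 18.144·77.978 = -13759.974592
x = (1217.398619·-160.210 − 18.144·2057.772622) / -13759.974592 = 16.887797
y = (77.056·2057.772622 − 1217.398619·77.978) / -13759.974592 = -4.624530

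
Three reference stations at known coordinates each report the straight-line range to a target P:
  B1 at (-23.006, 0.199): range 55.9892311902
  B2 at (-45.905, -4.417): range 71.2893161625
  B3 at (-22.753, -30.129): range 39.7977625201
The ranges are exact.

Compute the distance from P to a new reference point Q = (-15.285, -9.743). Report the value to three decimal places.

eq1: (x + 23.006)² + (y − 0.199)² = 55.9892311902²
eq2: (x + 45.905)² + (y + 4.417)² = 71.2893161625²
eq3: (x + 22.753)² + (y + 30.129)² = 39.7977625201²
eq3−eq1, eq3−eq2 (x²,y² cancel):
  -0.506·x + 60.656·y = -2447.072121
  -46.304·x + 51.424·y = -2796.981433
det = -0.506·51.424 − 60.656·-46.304 = 2782.594880
x = (-2447.072121·51.424 − 60.656·-2796.981433) / 2782.594880 = 15.746262
y = (-0.506·-2796.981433 − -2447.072121·-46.304) / 2782.594880 = -40.212090
|P − Q| = √((15.746262 − -15.285)² + (-40.212090 − -9.743)²) = 43.489133

43.489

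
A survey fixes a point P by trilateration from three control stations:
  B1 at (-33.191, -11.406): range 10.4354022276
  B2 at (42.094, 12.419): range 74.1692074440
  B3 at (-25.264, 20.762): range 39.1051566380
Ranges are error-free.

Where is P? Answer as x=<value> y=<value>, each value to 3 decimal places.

eq1: (x + 33.191)² + (y + 11.406)² = 10.4354022276²
eq2: (x − 42.094)² + (y − 12.419)² = 74.1692074440²
eq3: (x + 25.264)² + (y − 20.762)² = 39.1051566380²
eq1−eq3, eq1−eq2 (x²,y² cancel):
  15.854·x + 64.336·y = -1582.724633
  150.570·x + 47.650·y = -4697.776633
det = 15.854·47.650 − 64.336·150.570 = -8931.628420
x = (-1582.724633·47.650 − 64.336·-4697.776633) / -8931.628420 = -25.395070
y = (15.854·-4697.776633 − -1582.724633·150.570) / -8931.628420 = -18.342937

x=-25.395 y=-18.343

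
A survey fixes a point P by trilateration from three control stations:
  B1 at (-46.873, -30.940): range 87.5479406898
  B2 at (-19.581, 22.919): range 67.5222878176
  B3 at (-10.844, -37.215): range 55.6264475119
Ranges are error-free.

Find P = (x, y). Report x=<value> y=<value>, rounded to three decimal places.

x=38.495 y=-11.525

eq1: (x + 46.873)² + (y + 30.940)² = 87.5479406898²
eq2: (x + 19.581)² + (y − 22.919)² = 67.5222878176²
eq3: (x + 10.844)² + (y + 37.215)² = 55.6264475119²
eq1−eq2, eq1−eq3 (x²,y² cancel):
  54.584·x + 107.718·y = 859.716960
  72.058·x − 12.550·y = 2918.527088
det = 54.584·-12.550 − 107.718·72.058 = -8446.972844
x = (859.716960·-12.550 − 107.718·2918.527088) / -8446.972844 = 38.495134
y = (54.584·2918.527088 − 859.716960·72.058) / -8446.972844 = -11.525478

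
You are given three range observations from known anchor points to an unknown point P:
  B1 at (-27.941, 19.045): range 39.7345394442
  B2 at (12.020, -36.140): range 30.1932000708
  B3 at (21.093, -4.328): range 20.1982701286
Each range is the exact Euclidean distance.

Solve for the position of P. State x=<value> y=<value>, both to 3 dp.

eq1: (x + 27.941)² + (y − 19.045)² = 39.7345394442²
eq2: (x − 12.020)² + (y + 36.140)² = 30.1932000708²
eq3: (x − 21.093)² + (y + 4.328)² = 20.1982701286²
eq3−eq1, eq3−eq2 (x²,y² cancel):
  -98.068·x + 46.746·y = -491.098236
  -18.146·x − 63.624·y = 483.274553
det = -98.068·-63.624 − 46.746·-18.146 = 7087.731348
x = (-491.098236·-63.624 − 46.746·483.274553) / 7087.731348 = 1.221051
y = (-98.068·483.274553 − -491.098236·-18.146) / 7087.731348 = -7.944042

x=1.221 y=-7.944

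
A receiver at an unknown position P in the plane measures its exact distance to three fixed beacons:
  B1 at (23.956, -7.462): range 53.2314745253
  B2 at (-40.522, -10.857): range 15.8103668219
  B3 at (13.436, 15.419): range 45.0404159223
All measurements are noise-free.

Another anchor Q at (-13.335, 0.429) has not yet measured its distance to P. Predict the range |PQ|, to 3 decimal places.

eq1: (x − 23.956)² + (y + 7.462)² = 53.2314745253²
eq2: (x + 40.522)² + (y + 10.857)² = 15.8103668219²
eq3: (x − 13.436)² + (y − 15.419)² = 45.0404159223²
eq3−eq1, eq3−eq2 (x²,y² cancel):
  21.040·x − 45.762·y = -593.651091
  -107.916·x − 52.552·y = 3120.306643
det = 21.040·-52.552 − -45.762·-107.916 = -6044.146072
x = (-593.651091·-52.552 − -45.762·3120.306643) / -6044.146072 = -28.786370
y = (21.040·3120.306643 − -593.651091·-107.916) / -6044.146072 = -0.262535
|P − Q| = √((-28.786370 − -13.335)² + (-0.262535 − 0.429)²) = 15.466837

15.467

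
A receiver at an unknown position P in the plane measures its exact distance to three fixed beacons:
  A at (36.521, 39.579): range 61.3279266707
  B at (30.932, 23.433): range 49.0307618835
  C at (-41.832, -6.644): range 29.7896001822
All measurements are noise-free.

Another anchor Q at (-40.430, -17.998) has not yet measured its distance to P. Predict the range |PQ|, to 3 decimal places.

eq1: (x − 36.521)² + (y − 39.579)² = 61.3279266707²
eq2: (x − 30.932)² + (y − 23.433)² = 49.0307618835²
eq3: (x + 41.832)² + (y + 6.644)² = 29.7896001822²
eq2−eq1, eq2−eq3 (x²,y² cancel):
  11.178·x + 32.292·y = 37.287590
  -145.528·x − 60.154·y = 1804.760179
det = 11.178·-60.154 − 32.292·-145.528 = 4026.988764
x = (37.287590·-60.154 − 32.292·1804.760179) / 4026.988764 = -15.029174
y = (11.178·1804.760179 − 37.287590·-145.528) / 4026.988764 = 6.357107
|P − Q| = √((-15.029174 − -40.430)² + (6.357107 − -17.998)²) = 35.190527

35.191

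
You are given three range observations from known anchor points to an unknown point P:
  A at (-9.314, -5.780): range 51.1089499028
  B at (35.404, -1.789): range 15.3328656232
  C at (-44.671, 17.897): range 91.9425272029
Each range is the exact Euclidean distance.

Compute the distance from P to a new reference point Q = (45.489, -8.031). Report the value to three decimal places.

9.427

eq1: (x + 9.314)² + (y + 5.780)² = 51.1089499028²
eq2: (x − 35.404)² + (y + 1.789)² = 15.3328656232²
eq3: (x + 44.671)² + (y − 17.897)² = 91.9425272029²
eq2−eq1, eq2−eq3 (x²,y² cancel):
  -89.436·x − 7.982·y = -3513.512733
  -160.150·x + 39.372·y = -7159.174427
det = -89.436·39.372 − -7.982·-160.150 = -4799.591492
x = (-3513.512733·39.372 − -7.982·-7159.174427) / -4799.591492 = 40.728165
y = (-89.436·-7159.174427 − -3513.512733·-160.150) / -4799.591492 = -16.167805
|P − Q| = √((40.728165 − 45.489)² + (-16.167805 − -8.031)²) = 9.427256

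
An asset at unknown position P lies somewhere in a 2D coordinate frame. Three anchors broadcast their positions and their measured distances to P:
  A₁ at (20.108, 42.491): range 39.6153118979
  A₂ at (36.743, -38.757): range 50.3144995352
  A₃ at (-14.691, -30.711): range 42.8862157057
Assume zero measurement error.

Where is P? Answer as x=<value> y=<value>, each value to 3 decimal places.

x=10.369 y=4.091

eq1: (x − 20.108)² + (y − 42.491)² = 39.6153118979²
eq2: (x − 36.743)² + (y + 38.757)² = 50.3144995352²
eq3: (x + 14.691)² + (y + 30.711)² = 42.8862157057²
eq3−eq2, eq3−eq1 (x²,y² cancel):
  102.868·x − 16.092·y = 1000.840730
  69.598·x + 146.404·y = 1320.680304
det = 102.868·146.404 − -16.092·69.598 = 16180.257688
x = (1000.840730·146.404 − -16.092·1320.680304) / 16180.257688 = 10.369394
y = (102.868·1320.680304 − 1000.840730·69.598) / 16180.257688 = 4.091358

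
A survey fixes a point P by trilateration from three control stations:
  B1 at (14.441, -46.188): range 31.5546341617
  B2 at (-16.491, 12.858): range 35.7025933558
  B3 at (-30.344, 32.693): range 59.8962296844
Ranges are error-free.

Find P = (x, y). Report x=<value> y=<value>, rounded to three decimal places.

eq1: (x − 14.441)² + (y + 46.188)² = 31.5546341617²
eq2: (x + 16.491)² + (y − 12.858)² = 35.7025933558²
eq3: (x + 30.344)² + (y − 32.693)² = 59.8962296844²
eq2−eq3, eq2−eq1 (x²,y² cancel):
  -27.706·x + 39.670·y = -760.573818
  61.864·x − 118.092·y = 2183.572815
det = -27.706·-118.092 − 39.670·61.864 = 817.712072
x = (-760.573818·-118.092 − 39.670·2183.572815) / 817.712072 = 3.907671
y = (-27.706·2183.572815 − -760.573818·61.864) / 817.712072 = -16.443355

x=3.908 y=-16.443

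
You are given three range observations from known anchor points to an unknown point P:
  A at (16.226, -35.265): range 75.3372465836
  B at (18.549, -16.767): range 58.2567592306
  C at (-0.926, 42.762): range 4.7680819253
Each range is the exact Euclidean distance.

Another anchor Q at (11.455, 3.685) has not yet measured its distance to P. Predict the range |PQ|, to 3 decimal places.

eq1: (x − 16.226)² + (y + 35.265)² = 75.3372465836²
eq2: (x − 18.549)² + (y + 16.767)² = 58.2567592306²
eq3: (x + 0.926)² + (y − 42.762)² = 4.7680819253²
eq2−eq3, eq2−eq1 (x²,y² cancel):
  -38.950·x + 119.058·y = 4575.363821
  -4.646·x − 36.996·y = -1400.145116
det = -38.950·-36.996 − 119.058·-4.646 = 1994.137668
x = (4575.363821·-36.996 − 119.058·-1400.145116) / 1994.137668 = -1.289621
y = (-38.950·-1400.145116 − 4575.363821·-4.646) / 1994.137668 = 38.007803
|P − Q| = √((-1.289621 − 11.455)² + (38.007803 − 3.685)²) = 36.612569

36.613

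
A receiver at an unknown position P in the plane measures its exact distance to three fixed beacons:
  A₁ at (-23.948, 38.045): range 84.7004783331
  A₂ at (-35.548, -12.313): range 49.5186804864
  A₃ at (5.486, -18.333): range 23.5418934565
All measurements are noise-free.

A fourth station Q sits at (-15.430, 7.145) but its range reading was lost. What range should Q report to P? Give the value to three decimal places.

52.773

eq1: (x + 23.948)² + (y − 38.045)² = 84.7004783331²
eq2: (x + 35.548)² + (y + 12.313)² = 49.5186804864²
eq3: (x − 5.486)² + (y + 18.333)² = 23.5418934565²
eq1−eq2, eq1−eq3 (x²,y² cancel):
  -23.200·x − 100.716·y = 4116.412857
  58.868·x − 112.756·y = 4965.216638
det = -23.200·-112.756 − -100.716·58.868 = 8544.888688
x = (4116.412857·-112.756 − -100.716·4965.216638) / 8544.888688 = 4.204445
y = (-23.200·4965.216638 − 4116.412857·58.868) / 8544.888688 = -41.839985
|P − Q| = √((4.204445 − -15.430)² + (-41.839985 − 7.145)²) = 52.773480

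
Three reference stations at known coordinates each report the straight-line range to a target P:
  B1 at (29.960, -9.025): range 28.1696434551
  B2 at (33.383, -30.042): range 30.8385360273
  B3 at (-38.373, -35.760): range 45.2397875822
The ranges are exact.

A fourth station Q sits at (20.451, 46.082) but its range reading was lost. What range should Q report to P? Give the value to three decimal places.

eq1: (x − 29.960)² + (y + 9.025)² = 28.1696434551²
eq2: (x − 33.383)² + (y + 30.042)² = 30.8385360273²
eq3: (x + 38.373)² + (y + 35.760)² = 45.2397875822²
eq1−eq2, eq1−eq3 (x²,y² cancel):
  6.846·x − 42.034·y = 880.407736
  -136.666·x − 53.470·y = 519.102936
det = 6.846·-53.470 − -42.034·-136.666 = -6110.674264
x = (880.407736·-53.470 − -42.034·519.102936) / -6110.674264 = 4.133002
y = (6.846·519.102936 − 880.407736·-136.666) / -6110.674264 = -20.271999
|P − Q| = √((4.133002 − 20.451)² + (-20.271999 − 46.082)²) = 68.331034

68.331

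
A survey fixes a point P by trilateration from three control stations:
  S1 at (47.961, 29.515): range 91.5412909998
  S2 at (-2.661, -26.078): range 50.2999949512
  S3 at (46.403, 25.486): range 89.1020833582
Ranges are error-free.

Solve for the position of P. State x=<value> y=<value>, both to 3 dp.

x=-40.720 y=6.810

eq1: (x − 47.961)² + (y − 29.515)² = 91.5412909998²
eq2: (x + 2.661)² + (y + 26.078)² = 50.2999949512²
eq3: (x − 46.403)² + (y − 25.486)² = 89.1020833582²
eq2−eq3, eq2−eq1 (x²,y² cancel):
  98.128·x + 103.128·y = -3293.460167
  101.244·x + 111.186·y = -3365.468725
det = 98.128·111.186 − 103.128·101.244 = 469.368576
x = (-3293.460167·111.186 − 103.128·-3365.468725) / 469.368576 = -40.719819
y = (98.128·-3365.468725 − -3293.460167·101.244) / 469.368576 = 6.809928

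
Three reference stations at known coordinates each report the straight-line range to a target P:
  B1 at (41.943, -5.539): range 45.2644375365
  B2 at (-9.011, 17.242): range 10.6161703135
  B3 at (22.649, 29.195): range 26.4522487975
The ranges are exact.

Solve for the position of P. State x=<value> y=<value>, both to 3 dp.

eq1: (x − 41.943)² + (y + 5.539)² = 45.2644375365²
eq2: (x + 9.011)² + (y − 17.242)² = 10.6161703135²
eq3: (x − 22.649)² + (y − 29.195)² = 26.4522487975²
eq2−eq1, eq2−eq3 (x²,y² cancel):
  101.908·x − 45.562·y = -524.755148
  63.320·x + 23.906·y = 399.822147
det = 101.908·23.906 − -45.562·63.320 = 5321.198488
x = (-524.755148·23.906 − -45.562·399.822147) / 5321.198488 = 1.065907
y = (101.908·399.822147 − -524.755148·63.320) / 5321.198488 = 13.901487

x=1.066 y=13.901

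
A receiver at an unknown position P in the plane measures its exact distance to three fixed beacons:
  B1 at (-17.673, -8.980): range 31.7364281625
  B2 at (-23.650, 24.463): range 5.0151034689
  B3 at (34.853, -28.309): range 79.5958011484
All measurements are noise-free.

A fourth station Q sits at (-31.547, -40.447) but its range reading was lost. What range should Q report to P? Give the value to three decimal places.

61.790

eq1: (x + 17.673)² + (y + 8.980)² = 31.7364281625²
eq2: (x + 23.650)² + (y − 24.463)² = 5.0151034689²
eq3: (x − 34.853)² + (y + 28.309)² = 79.5958011484²
eq2−eq3, eq2−eq1 (x²,y² cancel):
  117.006·x − 105.544·y = -5451.970077
  11.954·x − 66.886·y = -1746.835150
det = 117.006·-66.886 − -105.544·11.954 = -6564.390340
x = (-5451.970077·-66.886 − -105.544·-1746.835150) / -6564.390340 = -27.465232
y = (117.006·-1746.835150 − -5451.970077·11.954) / -6564.390340 = 21.207962
|P − Q| = √((-27.465232 − -31.547)² + (21.207962 − -40.447)²) = 61.789928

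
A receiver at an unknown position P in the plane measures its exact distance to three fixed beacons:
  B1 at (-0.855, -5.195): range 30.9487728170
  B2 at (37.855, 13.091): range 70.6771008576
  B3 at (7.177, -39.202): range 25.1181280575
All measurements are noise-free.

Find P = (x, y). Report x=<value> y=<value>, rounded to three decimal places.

x=-16.801 y=-31.720

eq1: (x + 0.855)² + (y + 5.195)² = 30.9487728170²
eq2: (x − 37.855)² + (y − 13.091)² = 70.6771008576²
eq3: (x − 7.177)² + (y + 39.202)² = 25.1181280575²
eq2−eq3, eq2−eq1 (x²,y² cancel):
  -61.356·x − 104.586·y = 4348.263056
  -77.420·x − 36.572·y = 2460.769791
det = -61.356·-36.572 − -104.586·-77.420 = -5853.136488
x = (4348.263056·-36.572 − -104.586·2460.769791) / -5853.136488 = -16.800803
y = (-61.356·2460.769791 − 4348.263056·-77.420) / -5853.136488 = -31.719666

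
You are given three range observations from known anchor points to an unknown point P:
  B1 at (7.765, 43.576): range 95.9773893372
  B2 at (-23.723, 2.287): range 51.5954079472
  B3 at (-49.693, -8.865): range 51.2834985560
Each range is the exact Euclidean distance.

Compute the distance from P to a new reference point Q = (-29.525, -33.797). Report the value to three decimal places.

19.218

eq1: (x − 7.765)² + (y − 43.576)² = 95.9773893372²
eq2: (x + 23.723)² + (y − 2.287)² = 51.5954079472²
eq3: (x + 49.693)² + (y + 8.865)² = 51.2834985560²
eq2−eq3, eq2−eq1 (x²,y² cancel):
  -51.940·x − 22.304·y = 2012.060273
  62.976·x + 82.578·y = -5158.421240
det = -51.940·82.578 − -22.304·62.976 = -2884.484616
x = (2012.060273·82.578 − -22.304·-5158.421240) / -2884.484616 = -17.714945
y = (-51.940·-5158.421240 − 2012.060273·62.976) / -2884.484616 = -48.957408
|P − Q| = √((-17.714945 − -29.525)² + (-48.957408 − -33.797)²) = 19.217580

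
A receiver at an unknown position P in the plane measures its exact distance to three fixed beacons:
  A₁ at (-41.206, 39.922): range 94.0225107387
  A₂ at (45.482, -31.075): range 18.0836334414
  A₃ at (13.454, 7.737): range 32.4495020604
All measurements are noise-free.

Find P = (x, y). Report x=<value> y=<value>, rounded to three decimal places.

x=32.348 y=-18.645

eq1: (x + 41.206)² + (y − 39.922)² = 94.0225107387²
eq2: (x − 45.482)² + (y + 31.075)² = 18.0836334414²
eq3: (x − 13.454)² + (y − 7.737)² = 32.4495020604²
eq2−eq1, eq2−eq3 (x²,y² cancel):
  -173.376·x + 141.994·y = -8255.782156
  -64.056·x + 77.624·y = -3519.349050
det = -173.376·77.624 − 141.994·-64.056 = -4362.570960
x = (-8255.782156·77.624 − 141.994·-3519.349050) / -4362.570960 = 32.347986
y = (-173.376·-3519.349050 − -8255.782156·-64.056) / -4362.570960 = -18.644574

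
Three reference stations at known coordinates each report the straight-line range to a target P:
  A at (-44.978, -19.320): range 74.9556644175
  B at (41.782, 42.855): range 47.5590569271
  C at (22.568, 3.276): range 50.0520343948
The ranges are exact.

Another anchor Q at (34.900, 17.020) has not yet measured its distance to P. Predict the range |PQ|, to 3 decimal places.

eq1: (x + 44.978)² + (y + 19.320)² = 74.9556644175²
eq2: (x − 41.782)² + (y − 42.855)² = 47.5590569271²
eq3: (x − 22.568)² + (y − 3.276)² = 50.0520343948²
eq1−eq2, eq1−eq3 (x²,y² cancel):
  173.520·x + 124.350·y = 4542.491397
  135.092·x + 45.192·y = 1236.909397
det = 173.520·45.192 − 124.350·135.092 = -8956.974360
x = (4542.491397·45.192 − 124.350·1236.909397) / -8956.974360 = -5.746872
y = (173.520·1236.909397 − 4542.491397·135.092) / -8956.974360 = 44.549165
|P − Q| = √((-5.746872 − 34.900)² + (44.549165 − 17.020)²) = 49.091987

49.092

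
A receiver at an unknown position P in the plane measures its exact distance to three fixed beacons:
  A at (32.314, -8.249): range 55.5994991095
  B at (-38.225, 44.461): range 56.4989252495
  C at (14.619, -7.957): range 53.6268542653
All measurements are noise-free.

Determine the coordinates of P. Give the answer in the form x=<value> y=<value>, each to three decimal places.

eq1: (x − 32.314)² + (y + 8.249)² = 55.5994991095²
eq2: (x + 38.225)² + (y − 44.461)² = 56.4989252495²
eq3: (x − 14.619)² + (y + 7.957)² = 53.6268542653²
eq2−eq3, eq2−eq1 (x²,y² cancel):
  105.688·x − 104.836·y = -2844.613080
  141.078·x − 105.420·y = -2224.866296
det = 105.688·-105.420 − -104.836·141.078 = 3648.424248
x = (-2844.613080·-105.420 − -104.836·-2224.866296) / 3648.424248 = 18.263509
y = (105.688·-2224.866296 − -2844.613080·141.078) / 3648.424248 = 45.545870

x=18.264 y=45.546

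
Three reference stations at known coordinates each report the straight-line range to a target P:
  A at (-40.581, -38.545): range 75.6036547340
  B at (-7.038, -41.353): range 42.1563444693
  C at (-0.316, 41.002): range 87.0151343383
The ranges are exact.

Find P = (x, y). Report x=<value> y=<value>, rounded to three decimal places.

eq1: (x + 40.581)² + (y + 38.545)² = 75.6036547340²
eq2: (x + 7.038)² + (y + 41.353)² = 42.1563444693²
eq3: (x + 0.316)² + (y − 41.002)² = 87.0151343383²
eq1−eq3, eq1−eq2 (x²,y² cancel):
  80.530·x + 159.094·y = -3306.991721
  67.086·x − 5.616·y = 2565.824697
det = 80.530·-5.616 − 159.094·67.086 = -11125.236564
x = (-3306.991721·-5.616 − 159.094·2565.824697) / -11125.236564 = 35.022648
y = (80.530·2565.824697 − -3306.991721·67.086) / -11125.236564 = -38.514121

x=35.023 y=-38.514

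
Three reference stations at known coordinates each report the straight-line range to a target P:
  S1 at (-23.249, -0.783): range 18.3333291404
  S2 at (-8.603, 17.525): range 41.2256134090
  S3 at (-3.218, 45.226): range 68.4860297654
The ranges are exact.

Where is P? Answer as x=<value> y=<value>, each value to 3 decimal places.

x=-29.474 y=-18.027

eq1: (x + 23.249)² + (y + 0.783)² = 18.3333291404²
eq2: (x + 8.603)² + (y − 17.525)² = 41.2256134090²
eq3: (x + 3.218)² + (y − 45.226)² = 68.4860297654²
eq2−eq3, eq2−eq1 (x²,y² cancel):
  10.770·x + 55.402·y = -1316.175706
  -29.292·x − 36.616·y = 1523.432100
det = 10.770·-36.616 − 55.402·-29.292 = 1228.481064
x = (-1316.175706·-36.616 − 55.402·1523.432100) / 1228.481064 = -29.473874
y = (10.770·1523.432100 − -1316.175706·-29.292) / 1228.481064 = -18.027185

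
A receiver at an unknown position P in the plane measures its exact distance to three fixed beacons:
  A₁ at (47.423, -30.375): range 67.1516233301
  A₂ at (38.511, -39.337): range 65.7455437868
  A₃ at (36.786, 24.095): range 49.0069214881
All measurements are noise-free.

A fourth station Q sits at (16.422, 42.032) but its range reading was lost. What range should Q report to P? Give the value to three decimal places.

eq1: (x − 47.423)² + (y + 30.375)² = 67.1516233301²
eq2: (x − 38.511)² + (y + 39.337)² = 65.7455437868²
eq3: (x − 36.786)² + (y − 24.095)² = 49.0069214881²
eq1−eq3, eq1−eq2 (x²,y² cancel):
  -21.274·x + 108.940·y = 869.859429
  -17.824·x − 17.924·y = 45.779124
det = -21.274·-17.924 − 108.940·-17.824 = 2323.061736
x = (869.859429·-17.924 − 108.940·45.779124) / 2323.061736 = -8.858369
y = (-21.274·45.779124 − 869.859429·-17.824) / 2323.061736 = 6.254879
|P − Q| = √((-8.858369 − 16.422)² + (6.254879 − 42.032)²) = 43.807528

43.808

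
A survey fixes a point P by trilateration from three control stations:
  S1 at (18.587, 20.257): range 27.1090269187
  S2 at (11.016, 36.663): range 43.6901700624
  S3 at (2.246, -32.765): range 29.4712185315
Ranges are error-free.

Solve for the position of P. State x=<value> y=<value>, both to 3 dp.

eq1: (x − 18.587)² + (y − 20.257)² = 27.1090269187²
eq2: (x − 11.016)² + (y − 36.663)² = 43.6901700624²
eq3: (x − 2.246)² + (y + 32.765)² = 29.4712185315²
eq3−eq2, eq3−eq1 (x²,y² cancel):
  17.540·x + 138.856·y = -653.340154
  32.682·x + 106.044·y = -189.113742
det = 17.540·106.044 − 138.856·32.682 = -2678.080032
x = (-653.340154·106.044 − 138.856·-189.113742) / -2678.080032 = 16.064951
y = (17.540·-189.113742 − -653.340154·32.682) / -2678.080032 = -6.734454

x=16.065 y=-6.734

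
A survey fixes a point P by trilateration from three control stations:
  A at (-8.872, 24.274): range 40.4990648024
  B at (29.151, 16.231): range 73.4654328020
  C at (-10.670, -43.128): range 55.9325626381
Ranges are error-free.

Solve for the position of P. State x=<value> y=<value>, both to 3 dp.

eq1: (x + 8.872)² + (y − 24.274)² = 40.4990648024²
eq2: (x − 29.151)² + (y − 16.231)² = 73.4654328020²
eq3: (x + 10.670)² + (y + 43.128)² = 55.9325626381²
eq3−eq1, eq3−eq2 (x²,y² cancel):
  3.596·x + 134.804·y = 182.343489
  79.642·x + 118.718·y = -3129.365376
det = 3.596·118.718 − 134.804·79.642 = -10309.150240
x = (182.343489·118.718 − 134.804·-3129.365376) / -10309.150240 = -43.019882
y = (3.596·-3129.365376 − 182.343489·79.642) / -10309.150240 = 2.500245

x=-43.020 y=2.500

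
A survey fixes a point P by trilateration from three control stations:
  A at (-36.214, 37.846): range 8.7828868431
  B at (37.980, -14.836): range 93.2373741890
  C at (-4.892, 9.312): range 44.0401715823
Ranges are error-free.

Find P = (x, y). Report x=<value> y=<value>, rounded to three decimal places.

x=-42.690 y=31.913

eq1: (x + 36.214)² + (y − 37.846)² = 8.7828868431²
eq2: (x − 37.980)² + (y + 14.836)² = 93.2373741890²
eq3: (x + 4.892)² + (y − 9.312)² = 44.0401715823²
eq1−eq3, eq1−eq2 (x²,y² cancel):
  62.644·x − 57.068·y = -4495.526116
  148.388·x − 105.364·y = -9697.255060
det = 62.644·-105.364 − -57.068·148.388 = 1867.783968
x = (-4495.526116·-105.364 − -57.068·-9697.255060) / 1867.783968 = -42.690343
y = (62.644·-9697.255060 − -4495.526116·148.388) / 1867.783968 = 31.913371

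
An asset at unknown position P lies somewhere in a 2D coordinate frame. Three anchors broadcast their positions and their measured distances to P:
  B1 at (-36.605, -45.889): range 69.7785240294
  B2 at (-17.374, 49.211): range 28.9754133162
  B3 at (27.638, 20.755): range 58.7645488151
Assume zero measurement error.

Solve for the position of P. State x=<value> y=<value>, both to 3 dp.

x=-31.054 y=23.668

eq1: (x + 36.605)² + (y + 45.889)² = 69.7785240294²
eq2: (x + 17.374)² + (y − 49.211)² = 28.9754133162²
eq3: (x − 27.638)² + (y − 20.755)² = 58.7645488151²
eq2−eq1, eq2−eq3 (x²,y² cancel):
  -38.462·x − 190.200·y = -3307.319890
  90.024·x − 56.912·y = -4142.646949
det = -38.462·-56.912 − -190.200·90.024 = 19311.514144
x = (-3307.319890·-56.912 − -190.200·-4142.646949) / 19311.514144 = -31.054285
y = (-38.462·-4142.646949 − -3307.319890·90.024) / 19311.514144 = 23.668401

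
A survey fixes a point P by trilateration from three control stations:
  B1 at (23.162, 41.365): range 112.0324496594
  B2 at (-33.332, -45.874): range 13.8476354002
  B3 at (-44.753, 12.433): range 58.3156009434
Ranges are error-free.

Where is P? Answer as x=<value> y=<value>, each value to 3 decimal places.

x=-47.180 y=-45.832

eq1: (x − 23.162)² + (y − 41.365)² = 112.0324496594²
eq2: (x + 33.332)² + (y + 45.874)² = 13.8476354002²
eq3: (x + 44.753)² + (y − 12.433)² = 58.3156009434²
eq2−eq1, eq2−eq3 (x²,y² cancel):
  112.988·x + 174.478·y = -13327.417402
  -22.842·x + 116.614·y = -4266.987909
det = 112.988·116.614 − 174.478·-22.842 = 17161.409108
x = (-13327.417402·116.614 − 174.478·-4266.987909) / 17161.409108 = -47.179572
y = (112.988·-4266.987909 − -13327.417402·-22.842) / 17161.409108 = -45.832093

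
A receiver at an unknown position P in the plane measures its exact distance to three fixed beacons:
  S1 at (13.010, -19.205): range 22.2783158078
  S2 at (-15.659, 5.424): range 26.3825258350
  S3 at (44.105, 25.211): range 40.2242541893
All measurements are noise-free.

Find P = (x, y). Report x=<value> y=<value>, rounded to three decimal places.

eq1: (x − 13.010)² + (y + 19.205)² = 22.2783158078²
eq2: (x + 15.659)² + (y − 5.424)² = 26.3825258350²
eq3: (x − 44.105)² + (y − 25.211)² = 40.2242541893²
eq2−eq1, eq2−eq3 (x²,y² cancel):
  57.338·x − 49.258·y = 463.182382
  119.528·x + 39.574·y = 1384.268533
det = 57.338·39.574 − -49.258·119.528 = 8156.804236
x = (463.182382·39.574 − -49.258·1384.268533) / 8156.804236 = 10.606639
y = (57.338·1384.268533 − 463.182382·119.528) / 8156.804236 = 2.943300

x=10.607 y=2.943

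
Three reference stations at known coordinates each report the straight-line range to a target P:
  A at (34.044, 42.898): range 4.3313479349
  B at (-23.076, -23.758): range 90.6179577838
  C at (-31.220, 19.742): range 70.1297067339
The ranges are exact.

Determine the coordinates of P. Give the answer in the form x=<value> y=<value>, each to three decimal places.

eq1: (x − 34.044)² + (y − 42.898)² = 4.3313479349²
eq2: (x + 23.076)² + (y + 23.758)² = 90.6179577838²
eq3: (x + 31.220)² + (y − 19.742)² = 70.1297067339²
eq2−eq3, eq2−eq1 (x²,y² cancel):
  -16.288·x + 87.000·y = 3560.929130
  114.240·x + 133.312·y = 10095.141698
det = -16.288·133.312 − 87.000·114.240 = -12110.265856
x = (3560.929130·133.312 − 87.000·10095.141698) / -12110.265856 = 33.324020
y = (-16.288·10095.141698 − 3560.929130·114.240) / -12110.265856 = 47.169089

x=33.324 y=47.169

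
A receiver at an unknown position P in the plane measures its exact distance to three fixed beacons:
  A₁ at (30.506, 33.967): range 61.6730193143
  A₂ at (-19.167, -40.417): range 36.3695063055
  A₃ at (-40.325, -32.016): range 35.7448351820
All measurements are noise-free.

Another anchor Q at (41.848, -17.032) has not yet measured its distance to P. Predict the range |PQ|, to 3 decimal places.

eq1: (x − 30.506)² + (y − 33.967)² = 61.6730193143²
eq2: (x + 19.167)² + (y + 40.417)² = 36.3695063055²
eq3: (x + 40.325)² + (y + 32.016)² = 35.7448351820²
eq2−eq3, eq2−eq1 (x²,y² cancel):
  -42.316·x + 16.802·y = 695.269850
  99.346·x + 148.768·y = -2397.354975
det = -42.316·148.768 − 16.802·99.346 = -7964.478180
x = (695.269850·148.768 − 16.802·-2397.354975) / -7964.478180 = -18.044404
y = (-42.316·-2397.354975 − 695.269850·99.346) / -7964.478180 = -4.064823
|P − Q| = √((-18.044404 − 41.848)² + (-4.064823 − -17.032)²) = 61.280076

61.280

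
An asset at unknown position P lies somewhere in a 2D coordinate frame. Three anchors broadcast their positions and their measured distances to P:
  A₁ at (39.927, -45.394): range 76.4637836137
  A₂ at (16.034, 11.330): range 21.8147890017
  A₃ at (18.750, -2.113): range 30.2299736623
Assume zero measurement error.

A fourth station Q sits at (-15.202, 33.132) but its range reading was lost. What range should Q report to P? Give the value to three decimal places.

eq1: (x − 39.927)² + (y + 45.394)² = 76.4637836137²
eq2: (x − 16.034)² + (y − 11.330)² = 21.8147890017²
eq3: (x − 18.750)² + (y + 2.113)² = 30.2299736623²
eq1−eq2, eq1−eq3 (x²,y² cancel):
  -47.786·x + 113.448·y = 2101.502676
  -42.354·x + 86.562·y = 1634.105601
det = -47.786·86.562 − 113.448·-42.354 = 668.524860
x = (2101.502676·86.562 − 113.448·1634.105601) / 668.524860 = -5.199115
y = (-47.786·1634.105601 − 2101.502676·-42.354) / 668.524860 = 16.333984
|P − Q| = √((-5.199115 − -15.202)² + (16.333984 − 33.132)²) = 19.550731

19.551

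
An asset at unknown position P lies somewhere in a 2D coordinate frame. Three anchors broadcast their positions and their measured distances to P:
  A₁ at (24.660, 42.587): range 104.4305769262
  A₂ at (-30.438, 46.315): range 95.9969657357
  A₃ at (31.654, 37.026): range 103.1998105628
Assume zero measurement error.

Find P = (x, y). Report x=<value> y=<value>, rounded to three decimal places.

eq1: (x − 24.660)² + (y − 42.587)² = 104.4305769262²
eq2: (x + 30.438)² + (y − 46.315)² = 95.9969657357²
eq3: (x − 31.654)² + (y − 37.026)² = 103.1998105628²
eq1−eq3, eq1−eq2 (x²,y² cancel):
  13.988·x − 11.122·y = 206.676720
  -110.196·x + 7.456·y = 2340.110867
det = 13.988·7.456 − -11.122·-110.196 = -1121.305384
x = (206.676720·7.456 − -11.122·2340.110867) / -1121.305384 = -24.585358
y = (13.988·2340.110867 − 206.676720·-110.196) / -1121.305384 = -49.503391

x=-24.585 y=-49.503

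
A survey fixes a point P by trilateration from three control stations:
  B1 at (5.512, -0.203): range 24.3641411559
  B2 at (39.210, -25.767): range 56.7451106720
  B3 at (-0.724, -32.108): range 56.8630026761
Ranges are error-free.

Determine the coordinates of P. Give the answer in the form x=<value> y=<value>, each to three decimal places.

x=11.082 y=23.516

eq1: (x − 5.512)² + (y + 0.203)² = 24.3641411559²
eq2: (x − 39.210)² + (y + 25.767)² = 56.7451106720²
eq3: (x + 0.724)² + (y + 32.108)² = 56.8630026761²
eq1−eq2, eq1−eq3 (x²,y² cancel):
  67.396·x − 51.128·y = -455.457175
  -12.472·x − 63.810·y = -1638.765212
det = 67.396·-63.810 − -51.128·-12.472 = -4938.207176
x = (-455.457175·-63.810 − -51.128·-1638.765212) / -4938.207176 = 11.081768
y = (67.396·-1638.765212 − -455.457175·-12.472) / -4938.207176 = 23.515960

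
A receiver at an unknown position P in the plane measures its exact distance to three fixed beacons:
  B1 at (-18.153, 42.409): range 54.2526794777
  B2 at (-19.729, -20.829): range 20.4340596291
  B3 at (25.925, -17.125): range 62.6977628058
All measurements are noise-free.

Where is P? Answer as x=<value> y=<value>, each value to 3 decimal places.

x=-36.211 y=-8.750

eq1: (x + 18.153)² + (y − 42.409)² = 54.2526794777²
eq2: (x + 19.729)² + (y + 20.829)² = 20.4340596291²
eq3: (x − 25.925)² + (y + 17.125)² = 62.6977628058²
eq1−eq2, eq1−eq3 (x²,y² cancel):
  -3.152·x − 126.476·y = 1220.828430
  88.156·x − 119.068·y = -2150.339670
det = -3.152·-119.068 − -126.476·88.156 = 11524.920592
x = (1220.828430·-119.068 − -126.476·-2150.339670) / 11524.920592 = -36.210918
y = (-3.152·-2150.339670 − 1220.828430·88.156) / 11524.920592 = -8.750210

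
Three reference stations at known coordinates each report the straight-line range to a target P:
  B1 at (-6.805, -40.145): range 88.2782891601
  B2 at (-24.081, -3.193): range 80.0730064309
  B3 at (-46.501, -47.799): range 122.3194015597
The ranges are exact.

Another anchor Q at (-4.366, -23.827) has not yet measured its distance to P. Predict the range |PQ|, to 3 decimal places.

74.697

eq1: (x + 6.805)² + (y + 40.145)² = 88.2782891601²
eq2: (x + 24.081)² + (y + 3.193)² = 80.0730064309²
eq3: (x + 46.501)² + (y + 47.799)² = 122.3194015597²
eq1−eq2, eq1−eq3 (x²,y² cancel):
  -34.552·x + 73.904·y = 313.530738
  -79.392·x − 15.308·y = -4379.821309
det = -34.552·-15.308 − 73.904·-79.392 = 6396.308384
x = (313.530738·-15.308 − 73.904·-4379.821309) / 6396.308384 = 49.854817
y = (-34.552·-4379.821309 − 313.530738·-79.392) / 6396.308384 = 27.550801
|P − Q| = √((49.854817 − -4.366)² + (27.550801 − -23.827)²) = 74.696556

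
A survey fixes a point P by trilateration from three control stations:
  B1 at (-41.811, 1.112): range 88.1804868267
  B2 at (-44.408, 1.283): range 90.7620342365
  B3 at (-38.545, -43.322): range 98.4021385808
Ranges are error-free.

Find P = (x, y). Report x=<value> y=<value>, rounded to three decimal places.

eq1: (x + 41.811)² + (y − 1.112)² = 88.1804868267²
eq2: (x + 44.408)² + (y − 1.283)² = 90.7620342365²
eq3: (x + 38.545)² + (y + 43.322)² = 98.4021385808²
eq2−eq3, eq2−eq1 (x²,y² cancel):
  11.726·x − 89.210·y = -56.437863
  5.194·x − 0.342·y = 237.628314
det = 11.726·-0.342 − -89.210·5.194 = 459.346448
x = (-56.437863·-0.342 − -89.210·237.628314) / 459.346448 = 46.191984
y = (11.726·237.628314 − -56.437863·5.194) / 459.346448 = 6.704238

x=46.192 y=6.704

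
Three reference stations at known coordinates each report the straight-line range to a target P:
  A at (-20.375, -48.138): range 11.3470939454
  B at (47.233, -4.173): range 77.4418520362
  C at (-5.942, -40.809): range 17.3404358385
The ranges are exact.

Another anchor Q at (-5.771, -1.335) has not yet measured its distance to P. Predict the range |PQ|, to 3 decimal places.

eq1: (x + 20.375)² + (y + 48.138)² = 11.3470939454²
eq2: (x − 47.233)² + (y + 4.173)² = 77.4418520362²
eq3: (x + 5.942)² + (y + 40.809)² = 17.3404358385²
eq1−eq2, eq1−eq3 (x²,y² cancel):
  135.216·x + 87.930·y = -6352.521357
  28.866·x + 14.658·y = -1203.659998
det = 135.216·14.658 − 87.930·28.866 = -556.191252
x = (-6352.521357·14.658 − 87.930·-1203.659998) / -556.191252 = -22.874444
y = (135.216·-1203.659998 − -6352.521357·28.866) / -556.191252 = -37.069607
|P − Q| = √((-22.874444 − -5.771)² + (-37.069607 − -1.335)²) = 39.616789

39.617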